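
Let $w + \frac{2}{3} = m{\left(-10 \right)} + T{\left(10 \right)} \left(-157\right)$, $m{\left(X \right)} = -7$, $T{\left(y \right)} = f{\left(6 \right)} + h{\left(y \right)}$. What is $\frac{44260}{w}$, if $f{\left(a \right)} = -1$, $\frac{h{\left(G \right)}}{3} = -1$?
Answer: $\frac{132780}{1861} \approx 71.349$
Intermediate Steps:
$h{\left(G \right)} = -3$ ($h{\left(G \right)} = 3 \left(-1\right) = -3$)
$T{\left(y \right)} = -4$ ($T{\left(y \right)} = -1 - 3 = -4$)
$w = \frac{1861}{3}$ ($w = - \frac{2}{3} - -621 = - \frac{2}{3} + \left(-7 + 628\right) = - \frac{2}{3} + 621 = \frac{1861}{3} \approx 620.33$)
$\frac{44260}{w} = \frac{44260}{\frac{1861}{3}} = 44260 \cdot \frac{3}{1861} = \frac{132780}{1861}$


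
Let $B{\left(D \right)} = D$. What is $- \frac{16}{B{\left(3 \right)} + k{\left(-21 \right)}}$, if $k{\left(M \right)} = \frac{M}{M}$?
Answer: $-4$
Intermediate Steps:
$k{\left(M \right)} = 1$
$- \frac{16}{B{\left(3 \right)} + k{\left(-21 \right)}} = - \frac{16}{3 + 1} = - \frac{16}{4} = \left(-16\right) \frac{1}{4} = -4$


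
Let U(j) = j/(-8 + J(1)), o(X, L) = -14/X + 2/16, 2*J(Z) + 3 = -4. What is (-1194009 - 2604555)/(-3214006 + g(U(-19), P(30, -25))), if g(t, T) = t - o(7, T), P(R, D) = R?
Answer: 232978592/197125485 ≈ 1.1819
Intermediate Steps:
J(Z) = -7/2 (J(Z) = -3/2 + (½)*(-4) = -3/2 - 2 = -7/2)
o(X, L) = ⅛ - 14/X (o(X, L) = -14/X + 2*(1/16) = -14/X + ⅛ = ⅛ - 14/X)
U(j) = -2*j/23 (U(j) = j/(-8 - 7/2) = j/(-23/2) = j*(-2/23) = -2*j/23)
g(t, T) = 15/8 + t (g(t, T) = t - (-112 + 7)/(8*7) = t - (-105)/(8*7) = t - 1*(-15/8) = t + 15/8 = 15/8 + t)
(-1194009 - 2604555)/(-3214006 + g(U(-19), P(30, -25))) = (-1194009 - 2604555)/(-3214006 + (15/8 - 2/23*(-19))) = -3798564/(-3214006 + (15/8 + 38/23)) = -3798564/(-3214006 + 649/184) = -3798564/(-591376455/184) = -3798564*(-184/591376455) = 232978592/197125485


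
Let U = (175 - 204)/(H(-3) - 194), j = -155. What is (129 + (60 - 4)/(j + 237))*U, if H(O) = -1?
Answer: 11861/615 ≈ 19.286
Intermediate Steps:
U = 29/195 (U = (175 - 204)/(-1 - 194) = -29/(-195) = -29*(-1/195) = 29/195 ≈ 0.14872)
(129 + (60 - 4)/(j + 237))*U = (129 + (60 - 4)/(-155 + 237))*(29/195) = (129 + 56/82)*(29/195) = (129 + 56*(1/82))*(29/195) = (129 + 28/41)*(29/195) = (5317/41)*(29/195) = 11861/615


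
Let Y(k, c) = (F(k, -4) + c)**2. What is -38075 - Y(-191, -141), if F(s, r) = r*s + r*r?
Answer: -446396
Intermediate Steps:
F(s, r) = r**2 + r*s (F(s, r) = r*s + r**2 = r**2 + r*s)
Y(k, c) = (16 + c - 4*k)**2 (Y(k, c) = (-4*(-4 + k) + c)**2 = ((16 - 4*k) + c)**2 = (16 + c - 4*k)**2)
-38075 - Y(-191, -141) = -38075 - (16 - 141 - 4*(-191))**2 = -38075 - (16 - 141 + 764)**2 = -38075 - 1*639**2 = -38075 - 1*408321 = -38075 - 408321 = -446396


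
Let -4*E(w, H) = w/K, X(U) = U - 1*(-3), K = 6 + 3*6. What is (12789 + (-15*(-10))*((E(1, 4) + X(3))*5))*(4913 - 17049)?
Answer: -419448983/2 ≈ -2.0972e+8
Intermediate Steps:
K = 24 (K = 6 + 18 = 24)
X(U) = 3 + U (X(U) = U + 3 = 3 + U)
E(w, H) = -w/96 (E(w, H) = -w/(4*24) = -w/96)
(12789 + (-15*(-10))*((E(1, 4) + X(3))*5))*(4913 - 17049) = (12789 + (-15*(-10))*((-1/96*1 + (3 + 3))*5))*(4913 - 17049) = (12789 + 150*((-1/96 + 6)*5))*(-12136) = (12789 + 150*((575/96)*5))*(-12136) = (12789 + 150*(2875/96))*(-12136) = (12789 + 71875/16)*(-12136) = (276499/16)*(-12136) = -419448983/2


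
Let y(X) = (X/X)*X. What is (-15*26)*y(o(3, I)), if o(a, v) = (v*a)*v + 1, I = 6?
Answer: -42510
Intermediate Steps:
o(a, v) = 1 + a*v**2 (o(a, v) = (a*v)*v + 1 = a*v**2 + 1 = 1 + a*v**2)
y(X) = X (y(X) = 1*X = X)
(-15*26)*y(o(3, I)) = (-15*26)*(1 + 3*6**2) = -390*(1 + 3*36) = -390*(1 + 108) = -390*109 = -42510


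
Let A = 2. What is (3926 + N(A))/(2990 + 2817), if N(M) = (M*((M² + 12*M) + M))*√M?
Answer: 3926/5807 + 60*√2/5807 ≈ 0.69069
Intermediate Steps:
N(M) = M^(3/2)*(M² + 13*M) (N(M) = (M*(M² + 13*M))*√M = M^(3/2)*(M² + 13*M))
(3926 + N(A))/(2990 + 2817) = (3926 + 2^(5/2)*(13 + 2))/(2990 + 2817) = (3926 + (4*√2)*15)/5807 = (3926 + 60*√2)*(1/5807) = 3926/5807 + 60*√2/5807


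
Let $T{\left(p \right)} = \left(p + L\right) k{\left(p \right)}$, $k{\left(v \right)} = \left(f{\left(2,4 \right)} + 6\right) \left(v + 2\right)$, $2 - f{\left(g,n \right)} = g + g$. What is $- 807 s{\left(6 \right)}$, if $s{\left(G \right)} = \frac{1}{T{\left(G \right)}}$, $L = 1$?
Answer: $- \frac{807}{224} \approx -3.6027$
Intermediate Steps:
$f{\left(g,n \right)} = 2 - 2 g$ ($f{\left(g,n \right)} = 2 - \left(g + g\right) = 2 - 2 g$)
$k{\left(v \right)} = 8 + 4 v$ ($k{\left(v \right)} = \left(\left(2 - 4\right) + 6\right) \left(v + 2\right) = \left(\left(2 - 4\right) + 6\right) \left(2 + v\right) = \left(-2 + 6\right) \left(2 + v\right) = 4 \left(2 + v\right) = 8 + 4 v$)
$T{\left(p \right)} = \left(1 + p\right) \left(8 + 4 p\right)$ ($T{\left(p \right)} = \left(p + 1\right) \left(8 + 4 p\right) = \left(1 + p\right) \left(8 + 4 p\right)$)
$s{\left(G \right)} = \frac{1}{4 \left(1 + G\right) \left(2 + G\right)}$
$- 807 s{\left(6 \right)} = - 807 \frac{1}{4 \left(1 + 6\right) \left(2 + 6\right)} = - 807 \frac{1}{4 \cdot 7 \cdot 8} = - 807 \cdot \frac{1}{4} \cdot \frac{1}{7} \cdot \frac{1}{8} = \left(-807\right) \frac{1}{224} = - \frac{807}{224}$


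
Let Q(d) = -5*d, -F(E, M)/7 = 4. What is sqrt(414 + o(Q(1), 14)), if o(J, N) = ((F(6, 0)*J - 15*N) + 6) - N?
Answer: 4*sqrt(21) ≈ 18.330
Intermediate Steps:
F(E, M) = -28 (F(E, M) = -7*4 = -28)
o(J, N) = 6 - 28*J - 16*N (o(J, N) = ((-28*J - 15*N) + 6) - N = (6 - 28*J - 15*N) - N = 6 - 28*J - 16*N)
sqrt(414 + o(Q(1), 14)) = sqrt(414 + (6 - (-140) - 16*14)) = sqrt(414 + (6 - 28*(-5) - 224)) = sqrt(414 + (6 + 140 - 224)) = sqrt(414 - 78) = sqrt(336) = 4*sqrt(21)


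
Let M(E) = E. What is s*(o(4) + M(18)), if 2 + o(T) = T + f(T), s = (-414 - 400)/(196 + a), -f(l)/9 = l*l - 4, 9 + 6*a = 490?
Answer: 429792/1657 ≈ 259.38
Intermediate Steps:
a = 481/6 (a = -3/2 + (⅙)*490 = -3/2 + 245/3 = 481/6 ≈ 80.167)
f(l) = 36 - 9*l² (f(l) = -9*(l*l - 4) = -9*(l² - 4) = -9*(-4 + l²) = 36 - 9*l²)
s = -4884/1657 (s = (-414 - 400)/(196 + 481/6) = -814/1657/6 = -814*6/1657 = -4884/1657 ≈ -2.9475)
o(T) = 34 + T - 9*T² (o(T) = -2 + (T + (36 - 9*T²)) = -2 + (36 + T - 9*T²) = 34 + T - 9*T²)
s*(o(4) + M(18)) = -4884*((34 + 4 - 9*4²) + 18)/1657 = -4884*((34 + 4 - 9*16) + 18)/1657 = -4884*((34 + 4 - 144) + 18)/1657 = -4884*(-106 + 18)/1657 = -4884/1657*(-88) = 429792/1657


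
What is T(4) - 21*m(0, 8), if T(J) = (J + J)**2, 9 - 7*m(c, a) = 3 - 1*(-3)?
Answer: 55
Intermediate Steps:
m(c, a) = 3/7 (m(c, a) = 9/7 - (3 - 1*(-3))/7 = 9/7 - (3 + 3)/7 = 9/7 - 1/7*6 = 9/7 - 6/7 = 3/7)
T(J) = 4*J**2 (T(J) = (2*J)**2 = 4*J**2)
T(4) - 21*m(0, 8) = 4*4**2 - 21*3/7 = 4*16 - 9 = 64 - 9 = 55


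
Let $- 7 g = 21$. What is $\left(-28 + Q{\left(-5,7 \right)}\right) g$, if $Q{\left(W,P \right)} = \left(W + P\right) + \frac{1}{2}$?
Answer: $\frac{153}{2} \approx 76.5$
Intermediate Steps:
$g = -3$ ($g = \left(- \frac{1}{7}\right) 21 = -3$)
$Q{\left(W,P \right)} = \frac{1}{2} + P + W$ ($Q{\left(W,P \right)} = \left(P + W\right) + \frac{1}{2} = \frac{1}{2} + P + W$)
$\left(-28 + Q{\left(-5,7 \right)}\right) g = \left(-28 + \left(\frac{1}{2} + 7 - 5\right)\right) \left(-3\right) = \left(-28 + \frac{5}{2}\right) \left(-3\right) = \left(- \frac{51}{2}\right) \left(-3\right) = \frac{153}{2}$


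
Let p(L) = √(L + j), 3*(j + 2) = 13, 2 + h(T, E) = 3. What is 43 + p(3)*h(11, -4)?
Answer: 43 + 4*√3/3 ≈ 45.309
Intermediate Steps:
h(T, E) = 1 (h(T, E) = -2 + 3 = 1)
j = 7/3 (j = -2 + (⅓)*13 = -2 + 13/3 = 7/3 ≈ 2.3333)
p(L) = √(7/3 + L) (p(L) = √(L + 7/3) = √(7/3 + L))
43 + p(3)*h(11, -4) = 43 + (√(21 + 9*3)/3)*1 = 43 + (√(21 + 27)/3)*1 = 43 + (√48/3)*1 = 43 + ((4*√3)/3)*1 = 43 + (4*√3/3)*1 = 43 + 4*√3/3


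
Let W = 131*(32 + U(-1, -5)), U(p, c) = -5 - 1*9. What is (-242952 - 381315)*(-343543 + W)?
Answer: 212990536395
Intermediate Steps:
U(p, c) = -14 (U(p, c) = -5 - 9 = -14)
W = 2358 (W = 131*(32 - 14) = 131*18 = 2358)
(-242952 - 381315)*(-343543 + W) = (-242952 - 381315)*(-343543 + 2358) = -624267*(-341185) = 212990536395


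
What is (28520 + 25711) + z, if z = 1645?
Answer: 55876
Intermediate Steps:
(28520 + 25711) + z = (28520 + 25711) + 1645 = 54231 + 1645 = 55876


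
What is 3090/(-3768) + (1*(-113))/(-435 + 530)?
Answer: -119889/59660 ≈ -2.0095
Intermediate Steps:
3090/(-3768) + (1*(-113))/(-435 + 530) = 3090*(-1/3768) - 113/95 = -515/628 - 113*1/95 = -515/628 - 113/95 = -119889/59660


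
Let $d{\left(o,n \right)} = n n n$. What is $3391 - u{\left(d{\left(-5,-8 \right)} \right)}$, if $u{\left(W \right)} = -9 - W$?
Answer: $2888$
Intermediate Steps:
$d{\left(o,n \right)} = n^{3}$ ($d{\left(o,n \right)} = n^{2} n = n^{3}$)
$3391 - u{\left(d{\left(-5,-8 \right)} \right)} = 3391 - \left(-9 - \left(-8\right)^{3}\right) = 3391 - \left(-9 - -512\right) = 3391 - \left(-9 + 512\right) = 3391 - 503 = 2888$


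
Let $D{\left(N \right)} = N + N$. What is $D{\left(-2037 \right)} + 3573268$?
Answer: $3569194$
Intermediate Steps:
$D{\left(N \right)} = 2 N$
$D{\left(-2037 \right)} + 3573268 = 2 \left(-2037\right) + 3573268 = -4074 + 3573268 = 3569194$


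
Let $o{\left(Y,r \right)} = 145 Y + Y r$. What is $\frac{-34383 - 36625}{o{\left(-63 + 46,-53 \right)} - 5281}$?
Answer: $\frac{71008}{6845} \approx 10.374$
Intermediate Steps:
$\frac{-34383 - 36625}{o{\left(-63 + 46,-53 \right)} - 5281} = \frac{-34383 - 36625}{\left(-63 + 46\right) \left(145 - 53\right) - 5281} = - \frac{71008}{\left(-17\right) 92 - 5281} = - \frac{71008}{-1564 - 5281} = - \frac{71008}{-6845} = \left(-71008\right) \left(- \frac{1}{6845}\right) = \frac{71008}{6845}$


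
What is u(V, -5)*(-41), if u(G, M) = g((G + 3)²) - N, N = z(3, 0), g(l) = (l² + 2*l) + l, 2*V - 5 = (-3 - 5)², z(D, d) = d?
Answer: -1300033125/16 ≈ -8.1252e+7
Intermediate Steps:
V = 69/2 (V = 5/2 + (-3 - 5)²/2 = 5/2 + (½)*(-8)² = 5/2 + (½)*64 = 5/2 + 32 = 69/2 ≈ 34.500)
g(l) = l² + 3*l
N = 0
u(G, M) = (3 + G)²*(3 + (3 + G)²) (u(G, M) = (G + 3)²*(3 + (G + 3)²) - 1*0 = (3 + G)²*(3 + (3 + G)²) + 0 = (3 + G)²*(3 + (3 + G)²))
u(V, -5)*(-41) = ((3 + 69/2)²*(3 + (3 + 69/2)²))*(-41) = ((75/2)²*(3 + (75/2)²))*(-41) = (5625*(3 + 5625/4)/4)*(-41) = ((5625/4)*(5637/4))*(-41) = (31708125/16)*(-41) = -1300033125/16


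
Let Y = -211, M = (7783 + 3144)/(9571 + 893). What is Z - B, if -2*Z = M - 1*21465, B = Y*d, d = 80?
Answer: 577863473/20928 ≈ 27612.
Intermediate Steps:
M = 10927/10464 ≈ 1.0442
B = -16880 (B = -211*80 = -16880)
Z = 224598833/20928 (Z = -(10927/10464 - 1*21465)/2 = -(10927/10464 - 21465)/2 = -½*(-224598833/10464) = 224598833/20928 ≈ 10732.)
Z - B = 224598833/20928 - 1*(-16880) = 224598833/20928 + 16880 = 577863473/20928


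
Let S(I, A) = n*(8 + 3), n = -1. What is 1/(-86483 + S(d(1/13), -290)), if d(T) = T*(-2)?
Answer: -1/86494 ≈ -1.1561e-5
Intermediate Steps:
d(T) = -2*T
S(I, A) = -11 (S(I, A) = -(8 + 3) = -1*11 = -11)
1/(-86483 + S(d(1/13), -290)) = 1/(-86483 - 11) = 1/(-86494) = -1/86494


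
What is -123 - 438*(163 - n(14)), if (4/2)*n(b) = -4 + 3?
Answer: -71736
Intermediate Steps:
n(b) = -½ (n(b) = (-4 + 3)/2 = (½)*(-1) = -½)
-123 - 438*(163 - n(14)) = -123 - 438*(163 - 1*(-½)) = -123 - 438*(163 + ½) = -123 - 438*327/2 = -123 - 71613 = -71736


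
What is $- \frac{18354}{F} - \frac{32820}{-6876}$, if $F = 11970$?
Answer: $\frac{3094}{955} \approx 3.2398$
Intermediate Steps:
$- \frac{18354}{F} - \frac{32820}{-6876} = - \frac{18354}{11970} - \frac{32820}{-6876} = \left(-18354\right) \frac{1}{11970} - - \frac{2735}{573} = - \frac{23}{15} + \frac{2735}{573} = \frac{3094}{955}$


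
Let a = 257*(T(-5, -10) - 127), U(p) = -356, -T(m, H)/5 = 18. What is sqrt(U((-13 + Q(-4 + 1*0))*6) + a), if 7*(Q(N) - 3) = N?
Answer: 5*I*sqrt(2245) ≈ 236.91*I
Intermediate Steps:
Q(N) = 3 + N/7
T(m, H) = -90 (T(m, H) = -5*18 = -90)
a = -55769 (a = 257*(-90 - 127) = 257*(-217) = -55769)
sqrt(U((-13 + Q(-4 + 1*0))*6) + a) = sqrt(-356 - 55769) = sqrt(-56125) = 5*I*sqrt(2245)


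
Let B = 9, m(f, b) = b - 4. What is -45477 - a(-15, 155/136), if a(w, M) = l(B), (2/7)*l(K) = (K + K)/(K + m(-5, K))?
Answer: -90963/2 ≈ -45482.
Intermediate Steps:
m(f, b) = -4 + b
l(K) = 7*K/(-4 + 2*K) (l(K) = 7*((K + K)/(K + (-4 + K)))/2 = 7*((2*K)/(-4 + 2*K))/2 = 7*(2*K/(-4 + 2*K))/2 = 7*K/(-4 + 2*K))
a(w, M) = 9/2 (a(w, M) = (7/2)*9/(-2 + 9) = (7/2)*9/7 = (7/2)*9*(1/7) = 9/2)
-45477 - a(-15, 155/136) = -45477 - 1*9/2 = -45477 - 9/2 = -90963/2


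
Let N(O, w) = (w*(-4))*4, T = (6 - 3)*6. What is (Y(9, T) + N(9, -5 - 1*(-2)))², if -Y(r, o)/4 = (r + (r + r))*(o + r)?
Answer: 8225424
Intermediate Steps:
T = 18 (T = 3*6 = 18)
N(O, w) = -16*w (N(O, w) = -4*w*4 = -16*w)
Y(r, o) = -12*r*(o + r) (Y(r, o) = -4*(r + (r + r))*(o + r) = -4*(r + 2*r)*(o + r) = -4*3*r*(o + r) = -12*r*(o + r))
(Y(9, T) + N(9, -5 - 1*(-2)))² = (-12*9*(18 + 9) - 16*(-5 - 1*(-2)))² = (-12*9*27 - 16*(-5 + 2))² = (-2916 - 16*(-3))² = (-2916 + 48)² = (-2868)² = 8225424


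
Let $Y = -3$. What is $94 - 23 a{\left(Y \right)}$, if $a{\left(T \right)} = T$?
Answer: $163$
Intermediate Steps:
$94 - 23 a{\left(Y \right)} = 94 - -69 = 94 + 69 = 163$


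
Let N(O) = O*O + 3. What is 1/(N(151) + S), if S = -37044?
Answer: -1/14240 ≈ -7.0225e-5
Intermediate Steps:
N(O) = 3 + O² (N(O) = O² + 3 = 3 + O²)
1/(N(151) + S) = 1/((3 + 151²) - 37044) = 1/((3 + 22801) - 37044) = 1/(22804 - 37044) = 1/(-14240) = -1/14240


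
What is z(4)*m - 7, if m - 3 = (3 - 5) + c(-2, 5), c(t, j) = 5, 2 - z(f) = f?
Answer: -19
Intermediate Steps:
z(f) = 2 - f
m = 6 (m = 3 + ((3 - 5) + 5) = 3 + (-2 + 5) = 3 + 3 = 6)
z(4)*m - 7 = (2 - 1*4)*6 - 7 = (2 - 4)*6 - 7 = -2*6 - 7 = -12 - 7 = -19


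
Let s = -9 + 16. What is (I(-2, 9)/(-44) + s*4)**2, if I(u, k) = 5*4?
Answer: 91809/121 ≈ 758.75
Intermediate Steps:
I(u, k) = 20
s = 7
(I(-2, 9)/(-44) + s*4)**2 = (20/(-44) + 7*4)**2 = (20*(-1/44) + 28)**2 = (-5/11 + 28)**2 = (303/11)**2 = 91809/121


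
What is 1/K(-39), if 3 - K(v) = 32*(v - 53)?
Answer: 1/2947 ≈ 0.00033933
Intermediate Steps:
K(v) = 1699 - 32*v (K(v) = 3 - 32*(v - 53) = 3 - 32*(-53 + v) = 3 - (-1696 + 32*v) = 3 + (1696 - 32*v) = 1699 - 32*v)
1/K(-39) = 1/(1699 - 32*(-39)) = 1/(1699 + 1248) = 1/2947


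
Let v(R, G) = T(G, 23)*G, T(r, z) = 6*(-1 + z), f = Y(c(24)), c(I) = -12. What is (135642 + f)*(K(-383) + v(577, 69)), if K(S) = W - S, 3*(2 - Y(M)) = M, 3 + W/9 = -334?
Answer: 876014784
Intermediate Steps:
W = -3033 (W = -27 + 9*(-334) = -27 - 3006 = -3033)
Y(M) = 2 - M/3
K(S) = -3033 - S
f = 6 (f = 2 - ⅓*(-12) = 2 + 4 = 6)
T(r, z) = -6 + 6*z
v(R, G) = 132*G (v(R, G) = (-6 + 6*23)*G = (-6 + 138)*G = 132*G)
(135642 + f)*(K(-383) + v(577, 69)) = (135642 + 6)*((-3033 - 1*(-383)) + 132*69) = 135648*((-3033 + 383) + 9108) = 135648*(-2650 + 9108) = 135648*6458 = 876014784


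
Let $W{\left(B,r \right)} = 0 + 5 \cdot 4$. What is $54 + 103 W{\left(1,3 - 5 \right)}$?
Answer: $2114$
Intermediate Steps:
$W{\left(B,r \right)} = 20$ ($W{\left(B,r \right)} = 0 + 20 = 20$)
$54 + 103 W{\left(1,3 - 5 \right)} = 54 + 103 \cdot 20 = 54 + 2060 = 2114$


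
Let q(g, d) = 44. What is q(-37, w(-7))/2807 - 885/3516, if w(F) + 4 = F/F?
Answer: -776497/3289804 ≈ -0.23603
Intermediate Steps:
w(F) = -3 (w(F) = -4 + F/F = -4 + 1 = -3)
q(-37, w(-7))/2807 - 885/3516 = 44/2807 - 885/3516 = 44*(1/2807) - 885*1/3516 = 44/2807 - 295/1172 = -776497/3289804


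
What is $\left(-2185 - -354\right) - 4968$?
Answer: $-6799$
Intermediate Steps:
$\left(-2185 - -354\right) - 4968 = \left(-2185 + 354\right) - 4968 = -1831 - 4968 = -6799$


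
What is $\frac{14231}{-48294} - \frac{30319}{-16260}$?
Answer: $\frac{205471621}{130876740} \approx 1.57$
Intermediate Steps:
$\frac{14231}{-48294} - \frac{30319}{-16260} = 14231 \left(- \frac{1}{48294}\right) - - \frac{30319}{16260} = - \frac{14231}{48294} + \frac{30319}{16260} = \frac{205471621}{130876740}$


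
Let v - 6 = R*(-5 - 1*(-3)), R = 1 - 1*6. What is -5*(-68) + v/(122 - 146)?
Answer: 1018/3 ≈ 339.33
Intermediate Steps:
R = -5 (R = 1 - 6 = -5)
v = 16 (v = 6 - 5*(-5 - 1*(-3)) = 6 - 5*(-5 + 3) = 6 - 5*(-2) = 6 + 10 = 16)
-5*(-68) + v/(122 - 146) = -5*(-68) + 16/(122 - 146) = 340 + 16/(-24) = 340 + 16*(-1/24) = 340 - ⅔ = 1018/3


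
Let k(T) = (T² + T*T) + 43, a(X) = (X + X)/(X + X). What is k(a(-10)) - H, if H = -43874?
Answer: 43919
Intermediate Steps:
a(X) = 1 (a(X) = (2*X)/((2*X)) = (2*X)*(1/(2*X)) = 1)
k(T) = 43 + 2*T² (k(T) = (T² + T²) + 43 = 2*T² + 43 = 43 + 2*T²)
k(a(-10)) - H = (43 + 2*1²) - 1*(-43874) = (43 + 2*1) + 43874 = (43 + 2) + 43874 = 45 + 43874 = 43919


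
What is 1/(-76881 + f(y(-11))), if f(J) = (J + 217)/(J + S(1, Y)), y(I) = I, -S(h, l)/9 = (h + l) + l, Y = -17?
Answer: -143/10993880 ≈ -1.3007e-5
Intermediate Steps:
S(h, l) = -18*l - 9*h (S(h, l) = -9*((h + l) + l) = -9*(h + 2*l) = -18*l - 9*h)
f(J) = (217 + J)/(297 + J) (f(J) = (J + 217)/(J + (-18*(-17) - 9*1)) = (217 + J)/(J + (306 - 9)) = (217 + J)/(J + 297) = (217 + J)/(297 + J))
1/(-76881 + f(y(-11))) = 1/(-76881 + (217 - 11)/(297 - 11)) = 1/(-76881 + 206/286) = 1/(-76881 + (1/286)*206) = 1/(-76881 + 103/143) = 1/(-10993880/143) = -143/10993880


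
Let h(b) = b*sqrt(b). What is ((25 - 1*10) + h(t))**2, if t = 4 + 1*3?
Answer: 568 + 210*sqrt(7) ≈ 1123.6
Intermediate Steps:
t = 7 (t = 4 + 3 = 7)
h(b) = b**(3/2)
((25 - 1*10) + h(t))**2 = ((25 - 1*10) + 7**(3/2))**2 = ((25 - 10) + 7*sqrt(7))**2 = (15 + 7*sqrt(7))**2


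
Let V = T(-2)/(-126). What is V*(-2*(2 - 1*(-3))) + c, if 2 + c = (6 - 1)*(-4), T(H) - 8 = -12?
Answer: -1406/63 ≈ -22.317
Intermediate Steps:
T(H) = -4 (T(H) = 8 - 12 = -4)
c = -22 (c = -2 + (6 - 1)*(-4) = -2 + 5*(-4) = -2 - 20 = -22)
V = 2/63 (V = -4/(-126) = -4*(-1/126) = 2/63 ≈ 0.031746)
V*(-2*(2 - 1*(-3))) + c = 2*(-2*(2 - 1*(-3)))/63 - 22 = 2*(-2*(2 + 3))/63 - 22 = 2*(-2*5)/63 - 22 = (2/63)*(-10) - 22 = -20/63 - 22 = -1406/63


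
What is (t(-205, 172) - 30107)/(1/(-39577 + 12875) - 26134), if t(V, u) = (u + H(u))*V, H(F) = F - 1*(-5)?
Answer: 904770568/232610023 ≈ 3.8896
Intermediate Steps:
H(F) = 5 + F (H(F) = F + 5 = 5 + F)
t(V, u) = V*(5 + 2*u) (t(V, u) = (u + (5 + u))*V = (5 + 2*u)*V = V*(5 + 2*u))
(t(-205, 172) - 30107)/(1/(-39577 + 12875) - 26134) = (-205*(5 + 2*172) - 30107)/(1/(-39577 + 12875) - 26134) = (-205*(5 + 344) - 30107)/(1/(-26702) - 26134) = (-205*349 - 30107)/(-1/26702 - 26134) = (-71545 - 30107)/(-697830069/26702) = -101652*(-26702/697830069) = 904770568/232610023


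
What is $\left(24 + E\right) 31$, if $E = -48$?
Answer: $-744$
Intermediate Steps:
$\left(24 + E\right) 31 = \left(24 - 48\right) 31 = \left(-24\right) 31 = -744$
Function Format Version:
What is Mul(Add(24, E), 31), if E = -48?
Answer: -744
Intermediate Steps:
Mul(Add(24, E), 31) = Mul(Add(24, -48), 31) = Mul(-24, 31) = -744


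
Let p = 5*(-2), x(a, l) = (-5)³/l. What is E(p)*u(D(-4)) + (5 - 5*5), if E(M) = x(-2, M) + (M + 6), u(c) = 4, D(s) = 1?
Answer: 14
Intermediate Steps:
x(a, l) = -125/l
p = -10
E(M) = 6 + M - 125/M (E(M) = -125/M + (M + 6) = -125/M + (6 + M) = 6 + M - 125/M)
E(p)*u(D(-4)) + (5 - 5*5) = (6 - 10 - 125/(-10))*4 + (5 - 5*5) = (6 - 10 - 125*(-⅒))*4 + (5 - 25) = (6 - 10 + 25/2)*4 - 20 = (17/2)*4 - 20 = 34 - 20 = 14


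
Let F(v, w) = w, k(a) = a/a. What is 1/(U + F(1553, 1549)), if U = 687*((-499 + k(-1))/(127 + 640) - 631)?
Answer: -767/331646242 ≈ -2.3127e-6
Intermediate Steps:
k(a) = 1
U = -332834325/767 (U = 687*((-499 + 1)/(127 + 640) - 631) = 687*(-498/767 - 631) = 687*(-484475/767) = -332834325/767 ≈ -4.3394e+5)
1/(U + F(1553, 1549)) = 1/(-332834325/767 + 1549) = 1/(-331646242/767) = -767/331646242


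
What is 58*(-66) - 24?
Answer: -3852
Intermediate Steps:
58*(-66) - 24 = -3828 - 24 = -3852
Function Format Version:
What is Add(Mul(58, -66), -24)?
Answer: -3852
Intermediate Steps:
Add(Mul(58, -66), -24) = Add(-3828, -24) = -3852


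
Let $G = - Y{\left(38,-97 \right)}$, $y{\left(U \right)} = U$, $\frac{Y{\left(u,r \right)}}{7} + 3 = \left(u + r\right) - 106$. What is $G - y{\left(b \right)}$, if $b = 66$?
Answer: $1110$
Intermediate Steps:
$Y{\left(u,r \right)} = -763 + 7 r + 7 u$ ($Y{\left(u,r \right)} = -21 + 7 \left(\left(u + r\right) - 106\right) = -21 + 7 \left(\left(r + u\right) - 106\right) = -21 + 7 \left(-106 + r + u\right) = -21 + \left(-742 + 7 r + 7 u\right) = -763 + 7 r + 7 u$)
$G = 1176$ ($G = - (-763 + 7 \left(-97\right) + 7 \cdot 38) = - (-763 - 679 + 266) = \left(-1\right) \left(-1176\right) = 1176$)
$G - y{\left(b \right)} = 1176 - 66 = 1110$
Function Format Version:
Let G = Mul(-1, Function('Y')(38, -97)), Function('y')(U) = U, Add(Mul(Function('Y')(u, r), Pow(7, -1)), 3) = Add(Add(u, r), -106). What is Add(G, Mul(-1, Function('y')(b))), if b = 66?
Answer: 1110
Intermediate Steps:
Function('Y')(u, r) = Add(-763, Mul(7, r), Mul(7, u)) (Function('Y')(u, r) = Add(-21, Mul(7, Add(Add(u, r), -106))) = Add(-21, Mul(7, Add(Add(r, u), -106))) = Add(-21, Mul(7, Add(-106, r, u))) = Add(-21, Add(-742, Mul(7, r), Mul(7, u))) = Add(-763, Mul(7, r), Mul(7, u)))
G = 1176 (G = Mul(-1, Add(-763, Mul(7, -97), Mul(7, 38))) = Mul(-1, Add(-763, -679, 266)) = Mul(-1, -1176) = 1176)
Add(G, Mul(-1, Function('y')(b))) = Add(1176, Mul(-1, 66)) = Add(1176, -66) = 1110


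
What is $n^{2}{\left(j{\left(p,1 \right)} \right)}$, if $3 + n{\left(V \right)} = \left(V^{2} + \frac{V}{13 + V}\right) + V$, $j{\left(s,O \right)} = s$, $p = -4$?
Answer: $\frac{5929}{81} \approx 73.198$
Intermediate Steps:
$n{\left(V \right)} = -3 + V + V^{2} + \frac{V}{13 + V}$ ($n{\left(V \right)} = -3 + \left(\left(V^{2} + \frac{V}{13 + V}\right) + V\right) = -3 + \left(V + V^{2} + \frac{V}{13 + V}\right) = -3 + V + V^{2} + \frac{V}{13 + V}$)
$n^{2}{\left(j{\left(p,1 \right)} \right)} = \left(\frac{-39 + \left(-4\right)^{3} + 11 \left(-4\right) + 14 \left(-4\right)^{2}}{13 - 4}\right)^{2} = \left(\frac{-39 - 64 - 44 + 14 \cdot 16}{9}\right)^{2} = \left(\frac{-39 - 64 - 44 + 224}{9}\right)^{2} = \left(\frac{1}{9} \cdot 77\right)^{2} = \left(\frac{77}{9}\right)^{2} = \frac{5929}{81}$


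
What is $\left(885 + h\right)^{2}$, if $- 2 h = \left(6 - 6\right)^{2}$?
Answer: $783225$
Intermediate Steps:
$h = 0$ ($h = - \frac{\left(6 - 6\right)^{2}}{2} = - \frac{0^{2}}{2} = \left(- \frac{1}{2}\right) 0 = 0$)
$\left(885 + h\right)^{2} = \left(885 + 0\right)^{2} = 885^{2} = 783225$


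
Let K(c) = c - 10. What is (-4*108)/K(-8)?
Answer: 24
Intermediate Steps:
K(c) = -10 + c
(-4*108)/K(-8) = (-4*108)/(-10 - 8) = -432/(-18) = -432*(-1/18) = 24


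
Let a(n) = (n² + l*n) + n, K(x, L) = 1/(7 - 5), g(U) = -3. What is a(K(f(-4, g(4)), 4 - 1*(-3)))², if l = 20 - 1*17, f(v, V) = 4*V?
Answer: 81/16 ≈ 5.0625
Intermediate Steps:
l = 3 (l = 20 - 17 = 3)
K(x, L) = ½ (K(x, L) = 1/2 = ½)
a(n) = n² + 4*n (a(n) = (n² + 3*n) + n = n² + 4*n)
a(K(f(-4, g(4)), 4 - 1*(-3)))² = ((4 + ½)/2)² = ((½)*(9/2))² = (9/4)² = 81/16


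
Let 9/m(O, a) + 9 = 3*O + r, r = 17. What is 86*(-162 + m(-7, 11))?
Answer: -181890/13 ≈ -13992.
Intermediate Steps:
m(O, a) = 9/(8 + 3*O) (m(O, a) = 9/(-9 + (3*O + 17)) = 9/(-9 + (17 + 3*O)) = 9/(8 + 3*O))
86*(-162 + m(-7, 11)) = 86*(-162 + 9/(8 + 3*(-7))) = 86*(-162 + 9/(8 - 21)) = 86*(-162 + 9/(-13)) = 86*(-162 + 9*(-1/13)) = 86*(-162 - 9/13) = 86*(-2115/13) = -181890/13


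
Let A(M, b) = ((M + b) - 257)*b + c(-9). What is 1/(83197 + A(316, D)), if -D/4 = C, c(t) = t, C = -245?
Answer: 1/1101408 ≈ 9.0793e-7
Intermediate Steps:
D = 980 (D = -4*(-245) = 980)
A(M, b) = -9 + b*(-257 + M + b) (A(M, b) = ((M + b) - 257)*b - 9 = (-257 + M + b)*b - 9 = b*(-257 + M + b) - 9 = -9 + b*(-257 + M + b))
1/(83197 + A(316, D)) = 1/(83197 + (-9 + 980² - 257*980 + 316*980)) = 1/(83197 + (-9 + 960400 - 251860 + 309680)) = 1/(83197 + 1018211) = 1/1101408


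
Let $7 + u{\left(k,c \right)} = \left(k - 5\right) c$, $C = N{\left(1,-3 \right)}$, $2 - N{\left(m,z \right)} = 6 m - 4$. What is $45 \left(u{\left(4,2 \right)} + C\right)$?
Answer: $-405$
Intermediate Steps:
$N{\left(m,z \right)} = 6 - 6 m$ ($N{\left(m,z \right)} = 2 - \left(6 m - 4\right) = 2 - \left(-4 + 6 m\right) = 6 - 6 m$)
$C = 0$ ($C = 6 - 6 = 0$)
$u{\left(k,c \right)} = -7 + c \left(-5 + k\right)$ ($u{\left(k,c \right)} = -7 + \left(k - 5\right) c = -7 + \left(-5 + k\right) c = -7 + c \left(-5 + k\right)$)
$45 \left(u{\left(4,2 \right)} + C\right) = 45 \left(\left(-7 - 10 + 2 \cdot 4\right) + 0\right) = 45 \left(\left(-7 - 10 + 8\right) + 0\right) = 45 \left(-9 + 0\right) = 45 \left(-9\right) = -405$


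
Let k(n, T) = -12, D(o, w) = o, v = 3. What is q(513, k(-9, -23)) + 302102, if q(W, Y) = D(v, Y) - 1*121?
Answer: 301984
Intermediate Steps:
q(W, Y) = -118 (q(W, Y) = 3 - 1*121 = 3 - 121 = -118)
q(513, k(-9, -23)) + 302102 = -118 + 302102 = 301984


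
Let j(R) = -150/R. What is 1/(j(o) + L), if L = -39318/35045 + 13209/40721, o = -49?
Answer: 1626193135/3681170511 ≈ 0.44176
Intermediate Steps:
L = -26468811/33187615 (L = -39318*1/35045 + 13209*(1/40721) = -39318/35045 + 13209/40721 = -26468811/33187615 ≈ -0.79755)
1/(j(o) + L) = 1/(-150/(-49) - 26468811/33187615) = 1/(-150*(-1/49) - 26468811/33187615) = 1/(150/49 - 26468811/33187615) = 1/(3681170511/1626193135) = 1626193135/3681170511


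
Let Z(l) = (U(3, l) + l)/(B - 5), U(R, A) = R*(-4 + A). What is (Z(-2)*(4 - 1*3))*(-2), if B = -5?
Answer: -4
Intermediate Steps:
Z(l) = 6/5 - 2*l/5 (Z(l) = (3*(-4 + l) + l)/(-5 - 5) = ((-12 + 3*l) + l)/(-10) = (-12 + 4*l)*(-1/10) = 6/5 - 2*l/5)
(Z(-2)*(4 - 1*3))*(-2) = ((6/5 - 2/5*(-2))*(4 - 1*3))*(-2) = ((6/5 + 4/5)*(4 - 3))*(-2) = (2*1)*(-2) = 2*(-2) = -4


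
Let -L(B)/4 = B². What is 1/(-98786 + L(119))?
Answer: -1/155430 ≈ -6.4338e-6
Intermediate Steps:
L(B) = -4*B²
1/(-98786 + L(119)) = 1/(-98786 - 4*119²) = 1/(-98786 - 4*14161) = 1/(-98786 - 56644) = 1/(-155430) = -1/155430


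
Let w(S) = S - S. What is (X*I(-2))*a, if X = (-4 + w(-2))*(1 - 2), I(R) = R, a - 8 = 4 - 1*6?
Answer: -48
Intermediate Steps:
a = 6 (a = 8 + (4 - 1*6) = 8 + (4 - 6) = 8 - 2 = 6)
w(S) = 0
X = 4 (X = (-4 + 0)*(1 - 2) = -4*(-1) = 4)
(X*I(-2))*a = (4*(-2))*6 = -8*6 = -48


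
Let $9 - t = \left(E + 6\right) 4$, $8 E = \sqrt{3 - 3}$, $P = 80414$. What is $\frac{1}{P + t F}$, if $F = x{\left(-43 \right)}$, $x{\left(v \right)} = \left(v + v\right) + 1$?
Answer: $\frac{1}{81689} \approx 1.2242 \cdot 10^{-5}$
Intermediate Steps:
$E = 0$ ($E = \frac{\sqrt{3 - 3}}{8} = \frac{\sqrt{0}}{8} = \frac{1}{8} \cdot 0 = 0$)
$x{\left(v \right)} = 1 + 2 v$ ($x{\left(v \right)} = 2 v + 1 = 1 + 2 v$)
$F = -85$ ($F = 1 + 2 \left(-43\right) = 1 - 86 = -85$)
$t = -15$ ($t = 9 - \left(0 + 6\right) 4 = 9 - 6 \cdot 4 = 9 - 24 = -15$)
$\frac{1}{P + t F} = \frac{1}{80414 - -1275} = \frac{1}{80414 + 1275} = \frac{1}{81689}$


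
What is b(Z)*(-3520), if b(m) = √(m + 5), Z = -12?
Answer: -3520*I*√7 ≈ -9313.0*I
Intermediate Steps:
b(m) = √(5 + m)
b(Z)*(-3520) = √(5 - 12)*(-3520) = √(-7)*(-3520) = (I*√7)*(-3520) = -3520*I*√7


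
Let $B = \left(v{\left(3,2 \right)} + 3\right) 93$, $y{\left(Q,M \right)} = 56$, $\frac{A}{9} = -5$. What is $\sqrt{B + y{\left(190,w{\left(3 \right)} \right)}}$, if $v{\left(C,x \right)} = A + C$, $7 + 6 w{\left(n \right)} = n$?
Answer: $i \sqrt{3571} \approx 59.758 i$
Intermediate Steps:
$A = -45$ ($A = 9 \left(-5\right) = -45$)
$w{\left(n \right)} = - \frac{7}{6} + \frac{n}{6}$
$v{\left(C,x \right)} = -45 + C$
$B = -3627$ ($B = \left(\left(-45 + 3\right) + 3\right) 93 = \left(-42 + 3\right) 93 = \left(-39\right) 93 = -3627$)
$\sqrt{B + y{\left(190,w{\left(3 \right)} \right)}} = \sqrt{-3627 + 56} = \sqrt{-3571} = i \sqrt{3571}$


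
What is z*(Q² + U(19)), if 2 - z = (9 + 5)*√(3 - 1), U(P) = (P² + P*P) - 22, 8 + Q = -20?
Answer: 2968 - 20776*√2 ≈ -26414.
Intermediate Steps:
Q = -28 (Q = -8 - 20 = -28)
U(P) = -22 + 2*P² (U(P) = (P² + P²) - 22 = 2*P² - 22 = -22 + 2*P²)
z = 2 - 14*√2 (z = 2 - (9 + 5)*√(3 - 1) = 2 - 14*√2 ≈ -17.799)
z*(Q² + U(19)) = (2 - 14*√2)*((-28)² + (-22 + 2*19²)) = (2 - 14*√2)*(784 + (-22 + 2*361)) = (2 - 14*√2)*(784 + (-22 + 722)) = (2 - 14*√2)*(784 + 700) = (2 - 14*√2)*1484 = 2968 - 20776*√2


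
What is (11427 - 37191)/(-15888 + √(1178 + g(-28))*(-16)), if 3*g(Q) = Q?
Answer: 19187739/11818564 - 6441*√10518/11818564 ≈ 1.5676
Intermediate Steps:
g(Q) = Q/3
(11427 - 37191)/(-15888 + √(1178 + g(-28))*(-16)) = (11427 - 37191)/(-15888 + √(1178 + (⅓)*(-28))*(-16)) = -25764/(-15888 + √(1178 - 28/3)*(-16)) = -25764/(-15888 + √(3506/3)*(-16)) = -25764/(-15888 + (√10518/3)*(-16)) = -25764/(-15888 - 16*√10518/3)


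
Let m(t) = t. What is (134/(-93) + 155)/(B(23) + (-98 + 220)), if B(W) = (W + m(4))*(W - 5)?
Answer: 14281/56544 ≈ 0.25256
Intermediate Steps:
B(W) = (-5 + W)*(4 + W) (B(W) = (W + 4)*(W - 5) = (4 + W)*(-5 + W) = (-5 + W)*(4 + W))
(134/(-93) + 155)/(B(23) + (-98 + 220)) = (134/(-93) + 155)/((-20 + 23**2 - 1*23) + (-98 + 220)) = (134*(-1/93) + 155)/((-20 + 529 - 23) + 122) = (-134/93 + 155)/(486 + 122) = (14281/93)/608 = (14281/93)*(1/608) = 14281/56544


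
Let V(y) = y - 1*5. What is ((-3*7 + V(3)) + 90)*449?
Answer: 30083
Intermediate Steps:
V(y) = -5 + y (V(y) = y - 5 = -5 + y)
((-3*7 + V(3)) + 90)*449 = ((-3*7 + (-5 + 3)) + 90)*449 = ((-21 - 2) + 90)*449 = (-23 + 90)*449 = 67*449 = 30083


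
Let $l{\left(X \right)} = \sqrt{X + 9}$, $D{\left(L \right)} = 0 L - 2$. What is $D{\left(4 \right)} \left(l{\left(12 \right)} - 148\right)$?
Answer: $296 - 2 \sqrt{21} \approx 286.83$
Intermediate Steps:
$D{\left(L \right)} = -2$ ($D{\left(L \right)} = 0 - 2 = -2$)
$l{\left(X \right)} = \sqrt{9 + X}$
$D{\left(4 \right)} \left(l{\left(12 \right)} - 148\right) = - 2 \left(\sqrt{9 + 12} - 148\right) = - 2 \left(\sqrt{21} - 148\right) = - 2 \left(-148 + \sqrt{21}\right) = 296 - 2 \sqrt{21}$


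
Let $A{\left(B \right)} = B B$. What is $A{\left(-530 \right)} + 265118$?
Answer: $546018$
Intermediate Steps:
$A{\left(B \right)} = B^{2}$
$A{\left(-530 \right)} + 265118 = \left(-530\right)^{2} + 265118 = 280900 + 265118 = 546018$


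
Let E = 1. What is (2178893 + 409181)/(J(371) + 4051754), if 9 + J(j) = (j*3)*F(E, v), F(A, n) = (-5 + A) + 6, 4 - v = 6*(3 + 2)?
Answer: 2588074/4053971 ≈ 0.63840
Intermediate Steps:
v = -26 (v = 4 - 6*(3 + 2) = 4 - 6*5 = 4 - 1*30 = 4 - 30 = -26)
F(A, n) = 1 + A
J(j) = -9 + 6*j (J(j) = -9 + (j*3)*(1 + 1) = -9 + (3*j)*2 = -9 + 6*j)
(2178893 + 409181)/(J(371) + 4051754) = (2178893 + 409181)/((-9 + 6*371) + 4051754) = 2588074/((-9 + 2226) + 4051754) = 2588074/(2217 + 4051754) = 2588074/4053971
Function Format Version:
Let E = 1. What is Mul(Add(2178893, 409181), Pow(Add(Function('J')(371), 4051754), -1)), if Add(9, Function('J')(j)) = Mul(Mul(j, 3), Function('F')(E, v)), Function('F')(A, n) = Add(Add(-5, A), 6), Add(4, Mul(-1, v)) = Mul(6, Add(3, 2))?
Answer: Rational(2588074, 4053971) ≈ 0.63840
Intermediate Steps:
v = -26 (v = Add(4, Mul(-1, Mul(6, Add(3, 2)))) = Add(4, Mul(-1, Mul(6, 5))) = Add(4, Mul(-1, 30)) = Add(4, -30) = -26)
Function('F')(A, n) = Add(1, A)
Function('J')(j) = Add(-9, Mul(6, j)) (Function('J')(j) = Add(-9, Mul(Mul(j, 3), Add(1, 1))) = Add(-9, Mul(Mul(3, j), 2)) = Add(-9, Mul(6, j)))
Mul(Add(2178893, 409181), Pow(Add(Function('J')(371), 4051754), -1)) = Mul(Add(2178893, 409181), Pow(Add(Add(-9, Mul(6, 371)), 4051754), -1)) = Mul(2588074, Pow(Add(Add(-9, 2226), 4051754), -1)) = Mul(2588074, Pow(Add(2217, 4051754), -1)) = Mul(2588074, Pow(4053971, -1)) = Mul(2588074, Rational(1, 4053971)) = Rational(2588074, 4053971)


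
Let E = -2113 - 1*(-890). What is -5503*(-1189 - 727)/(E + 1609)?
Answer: 5271874/193 ≈ 27315.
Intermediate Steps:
E = -1223 (E = -2113 + 890 = -1223)
-5503*(-1189 - 727)/(E + 1609) = -5503*(-1189 - 727)/(-1223 + 1609) = -5503/(386/(-1916)) = -5503/(386*(-1/1916)) = -5503/(-193/958) = -5503*(-958/193) = 5271874/193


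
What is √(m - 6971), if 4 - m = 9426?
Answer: 13*I*√97 ≈ 128.04*I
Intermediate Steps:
m = -9422 (m = 4 - 1*9426 = 4 - 9426 = -9422)
√(m - 6971) = √(-9422 - 6971) = √(-16393) = 13*I*√97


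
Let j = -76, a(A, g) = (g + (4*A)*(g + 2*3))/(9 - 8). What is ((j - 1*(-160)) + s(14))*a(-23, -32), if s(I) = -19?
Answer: 153400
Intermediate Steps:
a(A, g) = g + 4*A*(6 + g) (a(A, g) = (g + (4*A)*(g + 6))/1 = (g + (4*A)*(6 + g))*1 = (g + 4*A*(6 + g))*1 = g + 4*A*(6 + g))
((j - 1*(-160)) + s(14))*a(-23, -32) = ((-76 - 1*(-160)) - 19)*(-32 + 24*(-23) + 4*(-23)*(-32)) = ((-76 + 160) - 19)*(-32 - 552 + 2944) = (84 - 19)*2360 = 65*2360 = 153400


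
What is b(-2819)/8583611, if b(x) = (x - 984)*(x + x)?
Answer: 21441314/8583611 ≈ 2.4979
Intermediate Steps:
b(x) = 2*x*(-984 + x) (b(x) = (-984 + x)*(2*x) = 2*x*(-984 + x))
b(-2819)/8583611 = (2*(-2819)*(-984 - 2819))/8583611 = (2*(-2819)*(-3803))*(1/8583611) = 21441314*(1/8583611) = 21441314/8583611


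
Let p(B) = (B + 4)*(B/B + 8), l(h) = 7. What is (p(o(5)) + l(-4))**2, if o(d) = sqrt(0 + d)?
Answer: 2254 + 774*sqrt(5) ≈ 3984.7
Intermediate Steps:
o(d) = sqrt(d)
p(B) = 36 + 9*B (p(B) = (4 + B)*(1 + 8) = (4 + B)*9 = 36 + 9*B)
(p(o(5)) + l(-4))**2 = ((36 + 9*sqrt(5)) + 7)**2 = (43 + 9*sqrt(5))**2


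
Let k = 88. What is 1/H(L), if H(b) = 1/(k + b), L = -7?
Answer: 81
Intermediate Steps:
H(b) = 1/(88 + b)
1/H(L) = 1/(1/(88 - 7)) = 1/(1/81) = 81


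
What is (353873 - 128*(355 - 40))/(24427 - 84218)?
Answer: -313553/59791 ≈ -5.2441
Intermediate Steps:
(353873 - 128*(355 - 40))/(24427 - 84218) = (353873 - 128*315)/(-59791) = (353873 - 40320)*(-1/59791) = 313553*(-1/59791) = -313553/59791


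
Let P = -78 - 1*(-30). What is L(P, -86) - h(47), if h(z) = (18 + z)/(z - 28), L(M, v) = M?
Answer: -977/19 ≈ -51.421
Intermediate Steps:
P = -48 (P = -78 + 30 = -48)
h(z) = (18 + z)/(-28 + z)
L(P, -86) - h(47) = -48 - (18 + 47)/(-28 + 47) = -48 - 65/19 = -977/19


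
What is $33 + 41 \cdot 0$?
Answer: $33$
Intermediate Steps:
$33 + 41 \cdot 0 = 33 + 0 = 33$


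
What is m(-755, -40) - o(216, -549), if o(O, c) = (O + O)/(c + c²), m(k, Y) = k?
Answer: -6309547/8357 ≈ -755.00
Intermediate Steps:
o(O, c) = 2*O/(c + c²) (o(O, c) = (2*O)/(c + c²) = 2*O/(c + c²))
m(-755, -40) - o(216, -549) = -755 - 2*216/((-549)*(1 - 549)) = -755 - 2*216*(-1)/(549*(-548)) = -755 - 2*216*(-1)*(-1)/(549*548) = -755 - 1*12/8357 = -755 - 12/8357 = -6309547/8357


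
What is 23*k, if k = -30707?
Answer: -706261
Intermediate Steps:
23*k = 23*(-30707) = -706261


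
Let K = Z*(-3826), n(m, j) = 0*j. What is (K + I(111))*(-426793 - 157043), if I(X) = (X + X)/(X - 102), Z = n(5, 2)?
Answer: -14401288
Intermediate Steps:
n(m, j) = 0
Z = 0
I(X) = 2*X/(-102 + X) (I(X) = (2*X)/(-102 + X) = 2*X/(-102 + X))
K = 0 (K = 0*(-3826) = 0)
(K + I(111))*(-426793 - 157043) = (0 + 2*111/(-102 + 111))*(-426793 - 157043) = (0 + 2*111/9)*(-583836) = (0 + 2*111*(⅑))*(-583836) = (0 + 74/3)*(-583836) = (74/3)*(-583836) = -14401288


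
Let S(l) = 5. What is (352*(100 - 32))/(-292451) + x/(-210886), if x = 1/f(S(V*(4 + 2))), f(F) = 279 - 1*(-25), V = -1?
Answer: -90265973555/1102873044832 ≈ -0.081846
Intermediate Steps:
f(F) = 304 (f(F) = 279 + 25 = 304)
x = 1/304 ≈ 0.0032895
(352*(100 - 32))/(-292451) + x/(-210886) = (352*(100 - 32))/(-292451) + (1/304)/(-210886) = (352*68)*(-1/292451) + (1/304)*(-1/210886) = 23936*(-1/292451) - 1/64109344 = -1408/17203 - 1/64109344 = -90265973555/1102873044832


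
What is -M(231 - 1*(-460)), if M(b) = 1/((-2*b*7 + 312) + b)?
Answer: 1/8671 ≈ 0.00011533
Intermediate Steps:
M(b) = 1/(312 - 13*b) (M(b) = 1/((-14*b + 312) + b) = 1/((312 - 14*b) + b) = 1/(312 - 13*b))
-M(231 - 1*(-460)) = -(-1)/(-312 + 13*(231 - 1*(-460))) = -(-1)/(-312 + 13*(231 + 460)) = -(-1)/(-312 + 13*691) = -(-1)/(-312 + 8983) = -(-1)/8671 = -1*(-1/8671) = 1/8671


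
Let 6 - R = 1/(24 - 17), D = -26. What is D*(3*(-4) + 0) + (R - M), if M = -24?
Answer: 2393/7 ≈ 341.86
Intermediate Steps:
R = 41/7 (R = 6 - 1/(24 - 17) = 6 - 1/7 = 6 - 1*⅐ = 6 - ⅐ = 41/7 ≈ 5.8571)
D*(3*(-4) + 0) + (R - M) = -26*(3*(-4) + 0) + (41/7 - 1*(-24)) = -26*(-12 + 0) + (41/7 + 24) = -26*(-12) + 209/7 = 312 + 209/7 = 2393/7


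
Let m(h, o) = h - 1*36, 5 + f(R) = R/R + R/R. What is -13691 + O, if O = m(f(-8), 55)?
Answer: -13730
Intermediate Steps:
f(R) = -3 (f(R) = -5 + (R/R + R/R) = -5 + (1 + 1) = -5 + 2 = -3)
m(h, o) = -36 + h (m(h, o) = h - 36 = -36 + h)
O = -39 (O = -36 - 3 = -39)
-13691 + O = -13691 - 39 = -13730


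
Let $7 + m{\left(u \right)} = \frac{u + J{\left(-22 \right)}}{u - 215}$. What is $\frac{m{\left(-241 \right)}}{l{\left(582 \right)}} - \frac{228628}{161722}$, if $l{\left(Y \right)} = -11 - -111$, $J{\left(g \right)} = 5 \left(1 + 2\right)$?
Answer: $- \frac{2726276063}{1843630800} \approx -1.4788$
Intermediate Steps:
$J{\left(g \right)} = 15$ ($J{\left(g \right)} = 5 \cdot 3 = 15$)
$l{\left(Y \right)} = 100$ ($l{\left(Y \right)} = -11 + 111 = 100$)
$m{\left(u \right)} = -7 + \frac{15 + u}{-215 + u}$ ($m{\left(u \right)} = -7 + \frac{u + 15}{u - 215} = -7 + \frac{15 + u}{-215 + u}$)
$\frac{m{\left(-241 \right)}}{l{\left(582 \right)}} - \frac{228628}{161722} = \frac{2 \frac{1}{-215 - 241} \left(760 - -723\right)}{100} - \frac{228628}{161722} = \frac{2 \left(760 + 723\right)}{-456} \cdot \frac{1}{100} - \frac{114314}{80861} = 2 \left(- \frac{1}{456}\right) 1483 \cdot \frac{1}{100} - \frac{114314}{80861} = \left(- \frac{1483}{228}\right) \frac{1}{100} - \frac{114314}{80861} = - \frac{1483}{22800} - \frac{114314}{80861} = - \frac{2726276063}{1843630800}$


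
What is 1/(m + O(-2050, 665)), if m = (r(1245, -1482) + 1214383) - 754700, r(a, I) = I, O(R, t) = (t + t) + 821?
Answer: 1/460352 ≈ 2.1723e-6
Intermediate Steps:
O(R, t) = 821 + 2*t (O(R, t) = 2*t + 821 = 821 + 2*t)
m = 458201 (m = (-1482 + 1214383) - 754700 = 1212901 - 754700 = 458201)
1/(m + O(-2050, 665)) = 1/(458201 + (821 + 2*665)) = 1/(458201 + (821 + 1330)) = 1/(458201 + 2151) = 1/460352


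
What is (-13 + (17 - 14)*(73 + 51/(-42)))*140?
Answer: 28330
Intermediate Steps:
(-13 + (17 - 14)*(73 + 51/(-42)))*140 = (-13 + 3*(73 + 51*(-1/42)))*140 = (-13 + 3*(73 - 17/14))*140 = (-13 + 3*(1005/14))*140 = (-13 + 3015/14)*140 = (2833/14)*140 = 28330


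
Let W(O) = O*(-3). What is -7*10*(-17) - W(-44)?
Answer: 1058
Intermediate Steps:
W(O) = -3*O
-7*10*(-17) - W(-44) = -7*10*(-17) - (-3)*(-44) = -70*(-17) - 1*132 = 1190 - 132 = 1058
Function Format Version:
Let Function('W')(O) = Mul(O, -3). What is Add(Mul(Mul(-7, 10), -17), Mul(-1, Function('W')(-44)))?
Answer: 1058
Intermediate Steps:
Function('W')(O) = Mul(-3, O)
Add(Mul(Mul(-7, 10), -17), Mul(-1, Function('W')(-44))) = Add(Mul(Mul(-7, 10), -17), Mul(-1, Mul(-3, -44))) = Add(Mul(-70, -17), Mul(-1, 132)) = Add(1190, -132) = 1058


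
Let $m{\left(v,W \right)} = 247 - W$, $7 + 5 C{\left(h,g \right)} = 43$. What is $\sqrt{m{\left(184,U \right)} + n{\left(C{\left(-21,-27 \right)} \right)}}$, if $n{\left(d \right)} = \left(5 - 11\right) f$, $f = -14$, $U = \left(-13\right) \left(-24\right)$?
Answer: $\sqrt{19} \approx 4.3589$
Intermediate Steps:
$C{\left(h,g \right)} = \frac{36}{5}$ ($C{\left(h,g \right)} = - \frac{7}{5} + \frac{1}{5} \cdot 43 = - \frac{7}{5} + \frac{43}{5} = \frac{36}{5}$)
$U = 312$
$n{\left(d \right)} = 84$ ($n{\left(d \right)} = \left(5 - 11\right) \left(-14\right) = \left(-6\right) \left(-14\right) = 84$)
$\sqrt{m{\left(184,U \right)} + n{\left(C{\left(-21,-27 \right)} \right)}} = \sqrt{\left(247 - 312\right) + 84} = \sqrt{-65 + 84} = \sqrt{19}$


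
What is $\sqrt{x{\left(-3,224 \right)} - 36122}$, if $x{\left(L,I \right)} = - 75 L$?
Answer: $i \sqrt{35897} \approx 189.47 i$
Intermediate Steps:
$\sqrt{x{\left(-3,224 \right)} - 36122} = \sqrt{\left(-75\right) \left(-3\right) - 36122} = \sqrt{225 - 36122} = \sqrt{-35897} = i \sqrt{35897}$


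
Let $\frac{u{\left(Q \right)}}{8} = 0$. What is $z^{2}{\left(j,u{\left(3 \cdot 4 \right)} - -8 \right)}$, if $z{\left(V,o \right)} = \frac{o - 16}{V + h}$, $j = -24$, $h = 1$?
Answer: $\frac{64}{529} \approx 0.12098$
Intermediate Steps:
$u{\left(Q \right)} = 0$ ($u{\left(Q \right)} = 8 \cdot 0 = 0$)
$z{\left(V,o \right)} = \frac{-16 + o}{1 + V}$ ($z{\left(V,o \right)} = \frac{o - 16}{V + 1} = \frac{-16 + o}{1 + V}$)
$z^{2}{\left(j,u{\left(3 \cdot 4 \right)} - -8 \right)} = \left(\frac{-16 + \left(0 - -8\right)}{1 - 24}\right)^{2} = \left(\frac{-16 + \left(0 + 8\right)}{-23}\right)^{2} = \left(- \frac{-16 + 8}{23}\right)^{2} = \left(\left(- \frac{1}{23}\right) \left(-8\right)\right)^{2} = \left(\frac{8}{23}\right)^{2} = \frac{64}{529}$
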